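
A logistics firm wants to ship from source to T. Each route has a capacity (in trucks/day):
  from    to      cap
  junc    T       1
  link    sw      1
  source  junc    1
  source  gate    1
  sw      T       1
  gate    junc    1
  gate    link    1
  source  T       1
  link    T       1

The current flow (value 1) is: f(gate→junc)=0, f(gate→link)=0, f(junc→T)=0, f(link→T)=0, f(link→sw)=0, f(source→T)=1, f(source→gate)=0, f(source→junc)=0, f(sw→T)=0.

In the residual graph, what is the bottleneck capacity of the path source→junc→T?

1

Residual capacities along the path: source→junc: 1, junc→T: 1.
Minimum is 1.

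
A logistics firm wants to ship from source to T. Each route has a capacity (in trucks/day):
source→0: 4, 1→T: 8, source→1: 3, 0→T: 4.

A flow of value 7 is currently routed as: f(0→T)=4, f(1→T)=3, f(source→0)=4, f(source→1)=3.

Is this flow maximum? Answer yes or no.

Residual reachable from source: {source}; T is not reachable.
Saturated cut: source→0, source→1 with total capacity 7 = current flow value. Flow is maximum.

Yes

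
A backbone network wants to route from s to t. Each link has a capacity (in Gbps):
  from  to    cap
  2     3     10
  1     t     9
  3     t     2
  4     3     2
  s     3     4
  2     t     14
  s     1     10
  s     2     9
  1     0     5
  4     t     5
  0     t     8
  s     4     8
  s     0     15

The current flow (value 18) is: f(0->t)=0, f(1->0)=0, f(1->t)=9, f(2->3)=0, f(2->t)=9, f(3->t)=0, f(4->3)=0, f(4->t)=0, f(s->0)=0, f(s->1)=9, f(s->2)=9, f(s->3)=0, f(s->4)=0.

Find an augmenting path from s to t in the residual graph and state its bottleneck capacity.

s->4->t, bottleneck 5

Residual along s->4->t: s->4: 8, 4->t: 5.
Bottleneck = min = 5.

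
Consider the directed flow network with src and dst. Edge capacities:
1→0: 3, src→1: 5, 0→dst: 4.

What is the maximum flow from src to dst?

3

Augment src→1→0→dst: bottleneck 3. Total 3.
No augmenting path remains in the residual graph.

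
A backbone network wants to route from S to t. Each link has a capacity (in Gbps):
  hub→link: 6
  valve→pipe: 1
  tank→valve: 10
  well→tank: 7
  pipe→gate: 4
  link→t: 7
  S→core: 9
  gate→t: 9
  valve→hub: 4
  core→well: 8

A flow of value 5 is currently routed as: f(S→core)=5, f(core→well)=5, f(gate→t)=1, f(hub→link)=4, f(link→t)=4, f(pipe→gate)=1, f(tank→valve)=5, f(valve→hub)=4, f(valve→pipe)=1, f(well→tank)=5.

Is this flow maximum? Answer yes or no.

Yes

Residual reachable from S: {S, core, tank, valve, well}; t is not reachable.
Saturated cut: valve→pipe, valve→hub with total capacity 5 = current flow value. Flow is maximum.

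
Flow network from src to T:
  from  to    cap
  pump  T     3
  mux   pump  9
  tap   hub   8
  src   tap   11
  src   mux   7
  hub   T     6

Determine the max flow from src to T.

Augment src->mux->pump->T: bottleneck 3. Total 3.
Augment src->tap->hub->T: bottleneck 6. Total 9.
No augmenting path remains in the residual graph.

9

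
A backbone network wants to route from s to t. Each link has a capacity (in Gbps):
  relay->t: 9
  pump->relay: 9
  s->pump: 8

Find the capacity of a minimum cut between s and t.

8

Max flow = 8 (via 1 augmenting path).
In the residual at optimum, the set reachable from s is {s}.
Cut edges: s->pump (cap 8). Sum = 8.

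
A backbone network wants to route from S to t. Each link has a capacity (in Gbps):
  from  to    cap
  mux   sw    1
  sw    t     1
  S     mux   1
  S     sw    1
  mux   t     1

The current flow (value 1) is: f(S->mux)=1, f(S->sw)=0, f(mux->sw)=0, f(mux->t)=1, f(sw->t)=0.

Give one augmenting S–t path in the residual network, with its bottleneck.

Residual along S->sw->t: S->sw: 1, sw->t: 1.
Bottleneck = min = 1.

S->sw->t, bottleneck 1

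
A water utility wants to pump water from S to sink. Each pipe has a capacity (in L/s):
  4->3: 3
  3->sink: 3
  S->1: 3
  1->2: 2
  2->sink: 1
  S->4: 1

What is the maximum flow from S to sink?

Augment S->1->2->sink: bottleneck 1. Total 1.
Augment S->4->3->sink: bottleneck 1. Total 2.
No augmenting path remains in the residual graph.

2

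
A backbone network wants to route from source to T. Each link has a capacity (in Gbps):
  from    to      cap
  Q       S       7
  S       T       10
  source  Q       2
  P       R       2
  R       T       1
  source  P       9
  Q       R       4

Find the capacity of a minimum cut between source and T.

Max flow = 3 (via 2 augmenting paths).
In the residual at optimum, the set reachable from source is {P, R, source}.
Cut edges: source->Q (cap 2), R->T (cap 1). Sum = 3.

3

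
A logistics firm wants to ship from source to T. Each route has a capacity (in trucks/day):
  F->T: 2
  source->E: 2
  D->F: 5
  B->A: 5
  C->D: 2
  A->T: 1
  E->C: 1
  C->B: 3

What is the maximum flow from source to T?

1

Augment source->E->C->D->F->T: bottleneck 1. Total 1.
No augmenting path remains in the residual graph.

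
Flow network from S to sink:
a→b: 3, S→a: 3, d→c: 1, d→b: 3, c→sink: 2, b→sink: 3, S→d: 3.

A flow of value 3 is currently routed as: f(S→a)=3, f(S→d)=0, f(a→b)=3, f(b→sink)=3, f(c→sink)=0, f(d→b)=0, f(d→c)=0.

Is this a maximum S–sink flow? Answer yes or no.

No

Residual path S→d→c→sink has bottleneck 1 > 0.
Pushing 1 along it raises the flow to 4, so the given flow is not maximum.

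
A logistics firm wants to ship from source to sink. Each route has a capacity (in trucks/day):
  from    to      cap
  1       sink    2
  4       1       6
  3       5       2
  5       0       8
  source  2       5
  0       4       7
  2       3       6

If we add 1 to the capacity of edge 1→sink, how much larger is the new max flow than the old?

Original max flow = 2.
Edge 1→sink does not cross the min cut (source side {2, 3, source}), so extra capacity there cannot help.
New max flow = 2. Increase = 0.

0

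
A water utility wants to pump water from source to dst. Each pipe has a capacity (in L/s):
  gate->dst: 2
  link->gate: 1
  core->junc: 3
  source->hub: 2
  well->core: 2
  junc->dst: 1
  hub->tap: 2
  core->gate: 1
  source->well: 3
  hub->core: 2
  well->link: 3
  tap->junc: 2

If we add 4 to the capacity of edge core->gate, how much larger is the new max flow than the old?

0

Original max flow = 3.
Even with extra capacity on core->gate, another cut of capacity 3 remains binding.
New max flow = 3. Increase = 0.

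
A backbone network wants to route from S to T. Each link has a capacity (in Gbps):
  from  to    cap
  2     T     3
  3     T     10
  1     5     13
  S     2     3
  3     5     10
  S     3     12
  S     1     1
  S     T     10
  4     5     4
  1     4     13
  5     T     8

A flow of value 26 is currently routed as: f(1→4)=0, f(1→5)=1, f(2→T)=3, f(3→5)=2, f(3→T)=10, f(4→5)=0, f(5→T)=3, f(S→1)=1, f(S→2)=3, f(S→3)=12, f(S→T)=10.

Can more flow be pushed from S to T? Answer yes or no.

No

Residual reachable from S: {S}; T is not reachable.
Saturated cut: S→1, S→3, S→2, S→T with total capacity 26 = current flow value. Flow is maximum.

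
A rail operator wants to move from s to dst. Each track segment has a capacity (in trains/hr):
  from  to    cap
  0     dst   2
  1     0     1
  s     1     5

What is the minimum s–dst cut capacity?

1

Max flow = 1 (via 1 augmenting path).
In the residual at optimum, the set reachable from s is {1, s}.
Cut edges: 1->0 (cap 1). Sum = 1.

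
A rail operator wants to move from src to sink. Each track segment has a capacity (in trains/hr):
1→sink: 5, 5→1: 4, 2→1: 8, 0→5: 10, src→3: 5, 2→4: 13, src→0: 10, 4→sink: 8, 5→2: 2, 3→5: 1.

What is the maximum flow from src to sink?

Augment src→3→5→1→sink: bottleneck 1. Total 1.
Augment src→0→5→1→sink: bottleneck 3. Total 4.
Augment src→0→5→2→4→sink: bottleneck 2. Total 6.
No augmenting path remains in the residual graph.

6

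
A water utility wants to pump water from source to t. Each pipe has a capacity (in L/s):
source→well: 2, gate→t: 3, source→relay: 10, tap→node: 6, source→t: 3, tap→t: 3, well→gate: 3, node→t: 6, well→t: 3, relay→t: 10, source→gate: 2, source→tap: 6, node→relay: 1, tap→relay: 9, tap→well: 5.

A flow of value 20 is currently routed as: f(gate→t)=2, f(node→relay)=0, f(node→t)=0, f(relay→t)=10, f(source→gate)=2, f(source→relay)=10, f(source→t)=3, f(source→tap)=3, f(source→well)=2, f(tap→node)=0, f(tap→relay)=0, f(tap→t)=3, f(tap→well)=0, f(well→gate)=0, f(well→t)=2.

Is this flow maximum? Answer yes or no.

No

Residual path source→tap→node→t has bottleneck 3 > 0.
Pushing 3 along it raises the flow to 23, so the given flow is not maximum.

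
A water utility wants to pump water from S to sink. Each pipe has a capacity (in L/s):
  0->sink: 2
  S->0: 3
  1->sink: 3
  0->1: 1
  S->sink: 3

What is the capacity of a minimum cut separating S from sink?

Max flow = 6 (via 3 augmenting paths).
In the residual at optimum, the set reachable from S is {S}.
Cut edges: S->0 (cap 3), S->sink (cap 3). Sum = 6.

6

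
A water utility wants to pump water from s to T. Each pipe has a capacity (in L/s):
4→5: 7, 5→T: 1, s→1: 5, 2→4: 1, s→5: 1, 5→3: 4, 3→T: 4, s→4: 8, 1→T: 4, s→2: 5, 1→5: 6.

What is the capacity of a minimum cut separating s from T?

Max flow = 9 (via 4 augmenting paths).
In the residual at optimum, the set reachable from s is {1, 2, 4, 5, s}.
Cut edges: 1→T (cap 4), 5→3 (cap 4), 5→T (cap 1). Sum = 9.

9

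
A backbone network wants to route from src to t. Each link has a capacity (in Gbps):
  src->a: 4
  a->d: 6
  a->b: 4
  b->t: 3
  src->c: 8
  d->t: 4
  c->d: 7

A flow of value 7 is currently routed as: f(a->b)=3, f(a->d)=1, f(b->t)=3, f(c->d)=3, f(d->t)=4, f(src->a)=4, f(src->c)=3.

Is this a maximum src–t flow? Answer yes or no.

Residual reachable from src: {a, b, c, d, src}; t is not reachable.
Saturated cut: b->t, d->t with total capacity 7 = current flow value. Flow is maximum.

Yes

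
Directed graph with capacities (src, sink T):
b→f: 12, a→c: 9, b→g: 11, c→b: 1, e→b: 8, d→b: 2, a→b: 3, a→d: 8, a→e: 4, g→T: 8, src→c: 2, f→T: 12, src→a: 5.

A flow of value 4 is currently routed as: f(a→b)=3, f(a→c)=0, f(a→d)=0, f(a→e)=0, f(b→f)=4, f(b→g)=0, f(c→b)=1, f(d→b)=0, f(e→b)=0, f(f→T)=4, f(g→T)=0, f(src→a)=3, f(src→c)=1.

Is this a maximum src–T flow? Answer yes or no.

Residual path src→a→e→b→f→T has bottleneck 2 > 0.
Pushing 2 along it raises the flow to 6, so the given flow is not maximum.

No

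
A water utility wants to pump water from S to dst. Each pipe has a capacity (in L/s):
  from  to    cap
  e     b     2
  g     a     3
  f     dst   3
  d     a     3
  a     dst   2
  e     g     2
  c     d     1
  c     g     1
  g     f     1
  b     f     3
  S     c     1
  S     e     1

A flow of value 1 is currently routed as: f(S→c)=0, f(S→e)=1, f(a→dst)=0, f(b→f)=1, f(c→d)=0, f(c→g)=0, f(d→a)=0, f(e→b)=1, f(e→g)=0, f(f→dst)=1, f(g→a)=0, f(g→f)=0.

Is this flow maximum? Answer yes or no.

Residual path S→c→g→f→dst has bottleneck 1 > 0.
Pushing 1 along it raises the flow to 2, so the given flow is not maximum.

No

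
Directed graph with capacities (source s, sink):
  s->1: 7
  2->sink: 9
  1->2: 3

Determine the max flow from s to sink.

3

Augment s->1->2->sink: bottleneck 3. Total 3.
No augmenting path remains in the residual graph.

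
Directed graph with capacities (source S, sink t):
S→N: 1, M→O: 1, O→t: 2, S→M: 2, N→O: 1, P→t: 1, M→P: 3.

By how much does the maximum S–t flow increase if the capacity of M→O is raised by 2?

Original max flow = 3.
Edge M→O does not cross the min cut (source side {S}), so extra capacity there cannot help.
New max flow = 3. Increase = 0.

0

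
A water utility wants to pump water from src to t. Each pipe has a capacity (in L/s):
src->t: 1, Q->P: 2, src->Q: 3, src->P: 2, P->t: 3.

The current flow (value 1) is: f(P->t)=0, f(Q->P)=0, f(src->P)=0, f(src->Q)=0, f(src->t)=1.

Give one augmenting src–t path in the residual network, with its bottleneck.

src->P->t, bottleneck 2

Residual along src->P->t: src->P: 2, P->t: 3.
Bottleneck = min = 2.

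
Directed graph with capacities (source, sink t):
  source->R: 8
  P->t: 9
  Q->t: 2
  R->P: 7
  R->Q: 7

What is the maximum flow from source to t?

Augment source->R->P->t: bottleneck 7. Total 7.
Augment source->R->Q->t: bottleneck 1. Total 8.
No augmenting path remains in the residual graph.

8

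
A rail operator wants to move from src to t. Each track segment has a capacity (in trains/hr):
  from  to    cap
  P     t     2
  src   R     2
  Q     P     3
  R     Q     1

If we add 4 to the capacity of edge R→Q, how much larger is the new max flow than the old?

1

Original max flow = 1.
After raising cap(R→Q), augmenting paths through that edge carry 1 more unit.
New max flow = 2. Increase = 1.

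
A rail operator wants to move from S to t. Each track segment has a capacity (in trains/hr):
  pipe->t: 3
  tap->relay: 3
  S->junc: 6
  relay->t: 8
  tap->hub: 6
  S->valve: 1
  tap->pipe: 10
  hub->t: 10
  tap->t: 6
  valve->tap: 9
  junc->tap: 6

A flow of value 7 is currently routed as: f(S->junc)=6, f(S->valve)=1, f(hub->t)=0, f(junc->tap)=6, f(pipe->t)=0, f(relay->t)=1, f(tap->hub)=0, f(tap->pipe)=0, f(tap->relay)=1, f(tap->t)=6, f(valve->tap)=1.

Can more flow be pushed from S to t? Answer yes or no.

Residual reachable from S: {S}; t is not reachable.
Saturated cut: S->junc, S->valve with total capacity 7 = current flow value. Flow is maximum.

No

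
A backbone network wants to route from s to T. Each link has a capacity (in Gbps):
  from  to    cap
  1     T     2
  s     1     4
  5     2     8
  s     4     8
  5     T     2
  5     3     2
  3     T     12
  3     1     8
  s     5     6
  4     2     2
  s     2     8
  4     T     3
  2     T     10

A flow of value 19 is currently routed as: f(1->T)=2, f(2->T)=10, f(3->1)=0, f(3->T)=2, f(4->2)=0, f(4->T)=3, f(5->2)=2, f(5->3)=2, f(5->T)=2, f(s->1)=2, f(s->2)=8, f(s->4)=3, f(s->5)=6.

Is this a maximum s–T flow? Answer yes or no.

Yes

Residual reachable from s: {1, 2, 4, 5, s}; T is not reachable.
Saturated cut: 5->3, 5->T, 1->T, 4->T, 2->T with total capacity 19 = current flow value. Flow is maximum.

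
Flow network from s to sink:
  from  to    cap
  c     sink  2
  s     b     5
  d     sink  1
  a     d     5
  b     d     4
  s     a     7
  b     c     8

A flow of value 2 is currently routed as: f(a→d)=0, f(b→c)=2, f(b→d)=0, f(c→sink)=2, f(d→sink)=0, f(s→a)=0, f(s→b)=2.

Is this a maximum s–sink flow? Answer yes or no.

Residual path s→b→d→sink has bottleneck 1 > 0.
Pushing 1 along it raises the flow to 3, so the given flow is not maximum.

No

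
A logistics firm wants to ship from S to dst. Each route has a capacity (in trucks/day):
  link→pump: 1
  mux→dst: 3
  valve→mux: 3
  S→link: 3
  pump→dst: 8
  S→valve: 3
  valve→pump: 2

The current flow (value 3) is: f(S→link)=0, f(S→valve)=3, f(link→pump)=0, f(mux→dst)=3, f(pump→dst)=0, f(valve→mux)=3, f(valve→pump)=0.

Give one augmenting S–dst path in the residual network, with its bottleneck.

S→link→pump→dst, bottleneck 1

Residual along S→link→pump→dst: S→link: 3, link→pump: 1, pump→dst: 8.
Bottleneck = min = 1.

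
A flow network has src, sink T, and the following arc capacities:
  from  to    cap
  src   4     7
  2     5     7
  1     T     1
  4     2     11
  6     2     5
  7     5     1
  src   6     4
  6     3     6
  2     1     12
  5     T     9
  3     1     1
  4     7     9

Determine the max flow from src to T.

9

Augment src->6->3->1->T: bottleneck 1. Total 1.
Augment src->6->2->5->T: bottleneck 3. Total 4.
Augment src->4->2->5->T: bottleneck 4. Total 8.
Augment src->4->7->5->T: bottleneck 1. Total 9.
No augmenting path remains in the residual graph.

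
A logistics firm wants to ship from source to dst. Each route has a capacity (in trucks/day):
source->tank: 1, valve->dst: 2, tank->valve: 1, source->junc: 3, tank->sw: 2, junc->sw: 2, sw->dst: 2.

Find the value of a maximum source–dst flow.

Augment source->junc->sw->dst: bottleneck 2. Total 2.
Augment source->tank->valve->dst: bottleneck 1. Total 3.
No augmenting path remains in the residual graph.

3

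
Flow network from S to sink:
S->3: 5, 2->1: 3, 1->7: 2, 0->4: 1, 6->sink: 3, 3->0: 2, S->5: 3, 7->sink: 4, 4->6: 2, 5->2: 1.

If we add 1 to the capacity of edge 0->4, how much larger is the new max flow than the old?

1

Original max flow = 2.
After raising cap(0->4), augmenting paths through that edge carry 1 more unit.
New max flow = 3. Increase = 1.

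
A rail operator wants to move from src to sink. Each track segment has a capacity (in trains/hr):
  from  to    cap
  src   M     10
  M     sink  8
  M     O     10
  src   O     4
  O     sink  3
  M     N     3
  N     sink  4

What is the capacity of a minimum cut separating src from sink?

13

Max flow = 13 (via 3 augmenting paths).
In the residual at optimum, the set reachable from src is {O, src}.
Cut edges: src->M (cap 10), O->sink (cap 3). Sum = 13.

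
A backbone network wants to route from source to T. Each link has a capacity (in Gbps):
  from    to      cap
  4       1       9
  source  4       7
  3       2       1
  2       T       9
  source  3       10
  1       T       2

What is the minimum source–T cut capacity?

3

Max flow = 3 (via 2 augmenting paths).
In the residual at optimum, the set reachable from source is {1, 3, 4, source}.
Cut edges: 3→2 (cap 1), 1→T (cap 2). Sum = 3.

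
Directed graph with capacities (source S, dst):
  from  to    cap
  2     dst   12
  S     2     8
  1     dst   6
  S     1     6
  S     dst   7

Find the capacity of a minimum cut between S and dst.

Max flow = 21 (via 3 augmenting paths).
In the residual at optimum, the set reachable from S is {S}.
Cut edges: S->2 (cap 8), S->1 (cap 6), S->dst (cap 7). Sum = 21.

21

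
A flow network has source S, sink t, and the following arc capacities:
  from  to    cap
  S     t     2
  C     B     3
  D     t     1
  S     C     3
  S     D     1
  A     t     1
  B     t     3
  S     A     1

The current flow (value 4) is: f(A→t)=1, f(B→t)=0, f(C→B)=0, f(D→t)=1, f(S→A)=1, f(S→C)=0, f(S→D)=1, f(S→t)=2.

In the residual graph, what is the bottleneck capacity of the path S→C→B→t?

3

Residual capacities along the path: S→C: 3, C→B: 3, B→t: 3.
Minimum is 3.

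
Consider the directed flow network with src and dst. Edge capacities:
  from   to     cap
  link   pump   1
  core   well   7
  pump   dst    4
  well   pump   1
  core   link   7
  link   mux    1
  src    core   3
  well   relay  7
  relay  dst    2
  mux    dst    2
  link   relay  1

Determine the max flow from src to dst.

Augment src→core→link→mux→dst: bottleneck 1. Total 1.
Augment src→core→link→pump→dst: bottleneck 1. Total 2.
Augment src→core→link→relay→dst: bottleneck 1. Total 3.
No augmenting path remains in the residual graph.

3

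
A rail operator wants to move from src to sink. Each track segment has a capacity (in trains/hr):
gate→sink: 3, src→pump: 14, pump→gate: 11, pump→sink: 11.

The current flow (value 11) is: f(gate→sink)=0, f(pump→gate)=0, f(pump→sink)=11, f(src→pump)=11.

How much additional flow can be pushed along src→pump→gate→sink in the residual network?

3

Residual capacities along the path: src→pump: 3, pump→gate: 11, gate→sink: 3.
Minimum is 3.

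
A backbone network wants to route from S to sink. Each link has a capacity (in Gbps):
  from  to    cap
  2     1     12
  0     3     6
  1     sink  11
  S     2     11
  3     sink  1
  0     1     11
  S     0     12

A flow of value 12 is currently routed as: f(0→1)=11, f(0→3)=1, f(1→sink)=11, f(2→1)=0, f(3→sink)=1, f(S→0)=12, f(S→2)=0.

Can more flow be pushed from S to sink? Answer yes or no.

No

Residual reachable from S: {0, 1, 2, 3, S}; sink is not reachable.
Saturated cut: 3→sink, 1→sink with total capacity 12 = current flow value. Flow is maximum.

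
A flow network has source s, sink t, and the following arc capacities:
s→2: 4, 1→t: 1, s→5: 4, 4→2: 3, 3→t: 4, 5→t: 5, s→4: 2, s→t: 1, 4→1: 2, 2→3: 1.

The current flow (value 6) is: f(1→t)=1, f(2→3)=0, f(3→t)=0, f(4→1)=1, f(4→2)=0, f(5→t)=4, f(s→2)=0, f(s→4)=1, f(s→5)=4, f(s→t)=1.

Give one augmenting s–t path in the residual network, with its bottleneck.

s→2→3→t, bottleneck 1

Residual along s→2→3→t: s→2: 4, 2→3: 1, 3→t: 4.
Bottleneck = min = 1.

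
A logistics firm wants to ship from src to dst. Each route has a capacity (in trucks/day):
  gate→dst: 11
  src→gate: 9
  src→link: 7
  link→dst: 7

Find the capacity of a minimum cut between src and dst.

Max flow = 16 (via 2 augmenting paths).
In the residual at optimum, the set reachable from src is {src}.
Cut edges: src→gate (cap 9), src→link (cap 7). Sum = 16.

16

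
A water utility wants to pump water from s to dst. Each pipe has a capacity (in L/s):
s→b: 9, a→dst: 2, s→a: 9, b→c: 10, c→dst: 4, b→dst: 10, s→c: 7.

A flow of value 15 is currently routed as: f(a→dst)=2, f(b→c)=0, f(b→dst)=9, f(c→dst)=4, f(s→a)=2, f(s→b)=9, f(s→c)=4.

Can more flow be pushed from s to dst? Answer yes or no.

Residual reachable from s: {a, c, s}; dst is not reachable.
Saturated cut: s→b, a→dst, c→dst with total capacity 15 = current flow value. Flow is maximum.

No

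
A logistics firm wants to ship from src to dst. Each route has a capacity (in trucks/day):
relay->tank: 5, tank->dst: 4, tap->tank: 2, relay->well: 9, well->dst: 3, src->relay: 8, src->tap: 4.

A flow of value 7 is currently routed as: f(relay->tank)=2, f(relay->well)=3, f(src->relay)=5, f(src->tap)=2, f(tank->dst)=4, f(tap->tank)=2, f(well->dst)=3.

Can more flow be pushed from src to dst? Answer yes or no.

Residual reachable from src: {relay, src, tank, tap, well}; dst is not reachable.
Saturated cut: tank->dst, well->dst with total capacity 7 = current flow value. Flow is maximum.

No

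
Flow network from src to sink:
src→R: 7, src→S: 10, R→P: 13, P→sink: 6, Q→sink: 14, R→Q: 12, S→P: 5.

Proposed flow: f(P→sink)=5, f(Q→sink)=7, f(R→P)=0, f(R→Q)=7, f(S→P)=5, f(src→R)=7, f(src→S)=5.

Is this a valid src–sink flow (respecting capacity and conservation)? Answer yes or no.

Every edge has 0 ≤ f(e) ≤ cap(e).
At each intermediate node, inflow equals outflow.

Yes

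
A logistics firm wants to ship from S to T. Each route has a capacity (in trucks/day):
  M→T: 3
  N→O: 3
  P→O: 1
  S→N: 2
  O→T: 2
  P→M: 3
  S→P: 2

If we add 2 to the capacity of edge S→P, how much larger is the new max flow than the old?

Original max flow = 4.
After raising cap(S→P), augmenting paths through that edge carry 1 more unit.
New max flow = 5. Increase = 1.

1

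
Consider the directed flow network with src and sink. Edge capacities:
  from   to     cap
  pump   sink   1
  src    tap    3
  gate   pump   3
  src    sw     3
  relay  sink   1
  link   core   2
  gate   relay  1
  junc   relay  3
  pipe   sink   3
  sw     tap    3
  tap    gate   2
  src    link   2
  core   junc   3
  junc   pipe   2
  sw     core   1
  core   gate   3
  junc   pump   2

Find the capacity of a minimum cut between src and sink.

Max flow = 4 (via 3 augmenting paths).
In the residual at optimum, the set reachable from src is {core, gate, junc, link, pump, relay, src, sw, tap}.
Cut edges: junc→pipe (cap 2), pump→sink (cap 1), relay→sink (cap 1). Sum = 4.

4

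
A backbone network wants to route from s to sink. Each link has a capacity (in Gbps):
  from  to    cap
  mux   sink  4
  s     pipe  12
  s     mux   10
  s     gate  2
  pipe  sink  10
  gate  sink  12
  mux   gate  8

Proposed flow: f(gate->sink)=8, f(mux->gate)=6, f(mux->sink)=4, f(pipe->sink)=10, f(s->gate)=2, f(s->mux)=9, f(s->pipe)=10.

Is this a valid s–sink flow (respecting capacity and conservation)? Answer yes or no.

Conservation fails at mux: inflow 9 ≠ outflow 10.

No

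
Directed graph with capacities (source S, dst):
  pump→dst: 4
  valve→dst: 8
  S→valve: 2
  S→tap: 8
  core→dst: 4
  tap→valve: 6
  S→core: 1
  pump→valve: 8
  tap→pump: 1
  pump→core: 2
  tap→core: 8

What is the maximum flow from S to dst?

Augment S→valve→dst: bottleneck 2. Total 2.
Augment S→core→dst: bottleneck 1. Total 3.
Augment S→tap→pump→dst: bottleneck 1. Total 4.
Augment S→tap→valve→dst: bottleneck 6. Total 10.
Augment S→tap→core→dst: bottleneck 1. Total 11.
No augmenting path remains in the residual graph.

11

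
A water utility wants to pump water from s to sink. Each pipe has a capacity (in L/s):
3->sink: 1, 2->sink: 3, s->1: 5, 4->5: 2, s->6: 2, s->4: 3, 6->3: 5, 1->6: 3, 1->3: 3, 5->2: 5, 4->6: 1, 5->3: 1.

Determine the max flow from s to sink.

3

Augment s->1->3->sink: bottleneck 1. Total 1.
Augment s->4->5->2->sink: bottleneck 2. Total 3.
No augmenting path remains in the residual graph.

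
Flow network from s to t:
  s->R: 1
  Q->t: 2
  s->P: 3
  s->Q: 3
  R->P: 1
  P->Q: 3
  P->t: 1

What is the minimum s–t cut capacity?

3

Max flow = 3 (via 2 augmenting paths).
In the residual at optimum, the set reachable from s is {P, Q, R, s}.
Cut edges: P->t (cap 1), Q->t (cap 2). Sum = 3.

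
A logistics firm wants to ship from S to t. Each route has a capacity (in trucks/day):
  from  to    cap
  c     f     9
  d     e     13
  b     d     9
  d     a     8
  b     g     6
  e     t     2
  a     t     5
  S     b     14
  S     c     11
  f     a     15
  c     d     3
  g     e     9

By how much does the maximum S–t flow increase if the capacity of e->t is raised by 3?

Original max flow = 7.
After raising cap(e->t), augmenting paths through that edge carry 3 more units.
New max flow = 10. Increase = 3.

3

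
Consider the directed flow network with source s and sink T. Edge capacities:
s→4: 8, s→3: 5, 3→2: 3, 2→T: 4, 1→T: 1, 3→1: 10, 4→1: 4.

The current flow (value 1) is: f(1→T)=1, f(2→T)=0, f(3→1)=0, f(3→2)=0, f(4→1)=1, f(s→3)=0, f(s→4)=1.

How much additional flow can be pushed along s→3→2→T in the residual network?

Residual capacities along the path: s→3: 5, 3→2: 3, 2→T: 4.
Minimum is 3.

3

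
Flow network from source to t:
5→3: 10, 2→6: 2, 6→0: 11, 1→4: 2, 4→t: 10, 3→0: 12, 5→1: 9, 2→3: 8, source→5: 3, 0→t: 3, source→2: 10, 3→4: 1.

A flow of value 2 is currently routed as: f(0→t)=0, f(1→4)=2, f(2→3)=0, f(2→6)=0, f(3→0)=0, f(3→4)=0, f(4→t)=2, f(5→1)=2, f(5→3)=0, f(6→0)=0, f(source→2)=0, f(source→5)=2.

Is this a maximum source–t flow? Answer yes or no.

No

Residual path source→5→3→4→t has bottleneck 1 > 0.
Pushing 1 along it raises the flow to 3, so the given flow is not maximum.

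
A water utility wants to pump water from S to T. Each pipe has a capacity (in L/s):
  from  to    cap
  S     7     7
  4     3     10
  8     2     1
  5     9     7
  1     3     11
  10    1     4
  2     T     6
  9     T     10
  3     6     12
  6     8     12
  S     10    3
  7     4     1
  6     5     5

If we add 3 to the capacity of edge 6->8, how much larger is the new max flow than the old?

Original max flow = 4.
Edge 6->8 does not cross the min cut (source side {7, S}), so extra capacity there cannot help.
New max flow = 4. Increase = 0.

0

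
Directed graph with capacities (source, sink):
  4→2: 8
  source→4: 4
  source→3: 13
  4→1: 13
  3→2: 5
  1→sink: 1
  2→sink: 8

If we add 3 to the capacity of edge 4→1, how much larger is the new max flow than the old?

Original max flow = 9.
Edge 4→1 does not cross the min cut (source side {3, source}), so extra capacity there cannot help.
New max flow = 9. Increase = 0.

0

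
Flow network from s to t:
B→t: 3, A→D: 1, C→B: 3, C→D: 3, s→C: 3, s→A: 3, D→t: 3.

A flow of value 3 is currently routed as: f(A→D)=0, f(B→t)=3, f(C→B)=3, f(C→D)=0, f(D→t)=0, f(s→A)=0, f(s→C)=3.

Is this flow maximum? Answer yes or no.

Residual path s→A→D→t has bottleneck 1 > 0.
Pushing 1 along it raises the flow to 4, so the given flow is not maximum.

No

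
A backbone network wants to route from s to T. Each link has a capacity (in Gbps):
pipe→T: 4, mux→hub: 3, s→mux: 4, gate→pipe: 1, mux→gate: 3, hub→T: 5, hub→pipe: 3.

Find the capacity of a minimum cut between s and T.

4

Max flow = 4 (via 2 augmenting paths).
In the residual at optimum, the set reachable from s is {s}.
Cut edges: s→mux (cap 4). Sum = 4.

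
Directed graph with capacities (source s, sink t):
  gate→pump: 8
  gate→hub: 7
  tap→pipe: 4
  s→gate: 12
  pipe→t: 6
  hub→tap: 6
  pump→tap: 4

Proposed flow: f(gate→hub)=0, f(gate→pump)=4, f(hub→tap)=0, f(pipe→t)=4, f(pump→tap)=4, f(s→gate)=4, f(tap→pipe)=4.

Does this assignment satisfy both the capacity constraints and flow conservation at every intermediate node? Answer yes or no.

Yes

Every edge has 0 ≤ f(e) ≤ cap(e).
At each intermediate node, inflow equals outflow.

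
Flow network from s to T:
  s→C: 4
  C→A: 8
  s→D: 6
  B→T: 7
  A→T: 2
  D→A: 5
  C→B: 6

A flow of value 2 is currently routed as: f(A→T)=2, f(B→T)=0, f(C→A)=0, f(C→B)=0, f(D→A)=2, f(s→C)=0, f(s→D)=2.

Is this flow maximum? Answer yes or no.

Residual path s→C→B→T has bottleneck 4 > 0.
Pushing 4 along it raises the flow to 6, so the given flow is not maximum.

No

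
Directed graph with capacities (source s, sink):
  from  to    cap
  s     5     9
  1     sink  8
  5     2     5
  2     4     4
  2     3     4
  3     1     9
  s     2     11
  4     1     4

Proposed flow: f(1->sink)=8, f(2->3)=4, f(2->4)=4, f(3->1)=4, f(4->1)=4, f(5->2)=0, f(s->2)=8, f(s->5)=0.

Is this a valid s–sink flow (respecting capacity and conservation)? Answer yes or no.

Yes

Every edge has 0 ≤ f(e) ≤ cap(e).
At each intermediate node, inflow equals outflow.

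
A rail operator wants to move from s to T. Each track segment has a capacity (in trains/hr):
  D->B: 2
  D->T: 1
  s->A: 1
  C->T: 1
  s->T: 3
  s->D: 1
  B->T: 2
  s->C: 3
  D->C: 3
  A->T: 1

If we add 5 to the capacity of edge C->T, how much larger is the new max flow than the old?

Original max flow = 6.
After raising cap(C->T), augmenting paths through that edge carry 2 more units.
New max flow = 8. Increase = 2.

2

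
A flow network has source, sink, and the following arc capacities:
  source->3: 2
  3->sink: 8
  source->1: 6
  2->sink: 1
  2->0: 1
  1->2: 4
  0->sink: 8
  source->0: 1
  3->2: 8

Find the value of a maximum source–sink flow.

Augment source->3->sink: bottleneck 2. Total 2.
Augment source->0->sink: bottleneck 1. Total 3.
Augment source->1->2->sink: bottleneck 1. Total 4.
Augment source->1->2->0->sink: bottleneck 1. Total 5.
No augmenting path remains in the residual graph.

5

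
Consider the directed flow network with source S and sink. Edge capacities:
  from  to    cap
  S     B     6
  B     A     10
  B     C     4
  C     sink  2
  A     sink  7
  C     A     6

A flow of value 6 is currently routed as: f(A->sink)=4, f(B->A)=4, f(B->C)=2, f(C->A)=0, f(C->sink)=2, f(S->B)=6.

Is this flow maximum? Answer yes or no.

Residual reachable from S: {S}; sink is not reachable.
Saturated cut: S->B with total capacity 6 = current flow value. Flow is maximum.

Yes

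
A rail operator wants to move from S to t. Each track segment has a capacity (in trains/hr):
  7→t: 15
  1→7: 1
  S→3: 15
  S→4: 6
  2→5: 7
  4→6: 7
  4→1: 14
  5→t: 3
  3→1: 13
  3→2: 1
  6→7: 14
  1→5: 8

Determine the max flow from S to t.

Augment S→3→2→5→t: bottleneck 1. Total 1.
Augment S→3→1→5→t: bottleneck 2. Total 3.
Augment S→3→1→7→t: bottleneck 1. Total 4.
Augment S→4→6→7→t: bottleneck 6. Total 10.
No augmenting path remains in the residual graph.

10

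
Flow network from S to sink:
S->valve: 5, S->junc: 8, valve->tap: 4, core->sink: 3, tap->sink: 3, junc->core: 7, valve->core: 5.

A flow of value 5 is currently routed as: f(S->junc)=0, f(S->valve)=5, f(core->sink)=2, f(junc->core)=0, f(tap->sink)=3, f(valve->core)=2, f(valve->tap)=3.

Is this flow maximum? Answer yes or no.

Residual path S->junc->core->sink has bottleneck 1 > 0.
Pushing 1 along it raises the flow to 6, so the given flow is not maximum.

No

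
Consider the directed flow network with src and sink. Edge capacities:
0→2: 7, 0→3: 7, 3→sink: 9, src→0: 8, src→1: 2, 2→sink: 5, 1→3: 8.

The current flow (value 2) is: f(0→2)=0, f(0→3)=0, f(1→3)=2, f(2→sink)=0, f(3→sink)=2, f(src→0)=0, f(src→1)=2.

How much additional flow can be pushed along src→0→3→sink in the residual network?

7

Residual capacities along the path: src→0: 8, 0→3: 7, 3→sink: 7.
Minimum is 7.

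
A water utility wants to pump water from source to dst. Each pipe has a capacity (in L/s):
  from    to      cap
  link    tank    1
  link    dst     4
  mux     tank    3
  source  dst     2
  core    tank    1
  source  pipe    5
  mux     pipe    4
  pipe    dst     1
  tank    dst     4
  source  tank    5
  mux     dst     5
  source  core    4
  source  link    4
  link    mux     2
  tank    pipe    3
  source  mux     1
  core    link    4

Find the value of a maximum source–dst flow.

Augment source->dst: bottleneck 2. Total 2.
Augment source->link->dst: bottleneck 4. Total 6.
Augment source->mux->dst: bottleneck 1. Total 7.
Augment source->tank->dst: bottleneck 4. Total 11.
Augment source->pipe->dst: bottleneck 1. Total 12.
Augment source->core->link->mux->dst: bottleneck 2. Total 14.
No augmenting path remains in the residual graph.

14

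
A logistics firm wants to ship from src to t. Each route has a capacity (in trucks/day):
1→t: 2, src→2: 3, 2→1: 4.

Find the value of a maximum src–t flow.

Augment src→2→1→t: bottleneck 2. Total 2.
No augmenting path remains in the residual graph.

2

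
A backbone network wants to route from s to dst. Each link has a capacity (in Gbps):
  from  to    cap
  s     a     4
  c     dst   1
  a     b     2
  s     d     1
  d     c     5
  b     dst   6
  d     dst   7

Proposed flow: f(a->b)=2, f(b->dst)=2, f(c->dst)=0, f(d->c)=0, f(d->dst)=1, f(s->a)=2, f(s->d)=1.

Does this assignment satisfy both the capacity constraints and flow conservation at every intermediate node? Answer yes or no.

Every edge has 0 ≤ f(e) ≤ cap(e).
At each intermediate node, inflow equals outflow.

Yes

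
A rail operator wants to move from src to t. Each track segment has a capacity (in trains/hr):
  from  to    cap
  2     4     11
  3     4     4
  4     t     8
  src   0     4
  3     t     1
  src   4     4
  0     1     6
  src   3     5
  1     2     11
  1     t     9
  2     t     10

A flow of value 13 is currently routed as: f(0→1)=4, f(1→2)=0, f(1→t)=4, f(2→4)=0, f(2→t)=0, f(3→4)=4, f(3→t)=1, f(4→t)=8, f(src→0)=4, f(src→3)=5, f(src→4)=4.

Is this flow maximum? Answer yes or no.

Yes

Residual reachable from src: {src}; t is not reachable.
Saturated cut: src→0, src→3, src→4 with total capacity 13 = current flow value. Flow is maximum.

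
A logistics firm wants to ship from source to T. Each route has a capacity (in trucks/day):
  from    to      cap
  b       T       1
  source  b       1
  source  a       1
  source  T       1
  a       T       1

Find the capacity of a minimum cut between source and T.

Max flow = 3 (via 3 augmenting paths).
In the residual at optimum, the set reachable from source is {source}.
Cut edges: source→b (cap 1), source→a (cap 1), source→T (cap 1). Sum = 3.

3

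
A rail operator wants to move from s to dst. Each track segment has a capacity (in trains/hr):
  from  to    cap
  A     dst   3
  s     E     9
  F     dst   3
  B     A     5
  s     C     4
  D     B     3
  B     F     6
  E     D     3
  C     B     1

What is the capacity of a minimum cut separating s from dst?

4

Max flow = 4 (via 3 augmenting paths).
In the residual at optimum, the set reachable from s is {C, E, s}.
Cut edges: E→D (cap 3), C→B (cap 1). Sum = 4.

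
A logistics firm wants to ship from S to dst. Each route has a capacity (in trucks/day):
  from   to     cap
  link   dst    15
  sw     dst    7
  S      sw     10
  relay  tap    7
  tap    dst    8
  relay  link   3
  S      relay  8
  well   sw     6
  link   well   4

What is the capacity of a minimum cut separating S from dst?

15

Max flow = 15 (via 3 augmenting paths).
In the residual at optimum, the set reachable from S is {S, sw}.
Cut edges: S->relay (cap 8), sw->dst (cap 7). Sum = 15.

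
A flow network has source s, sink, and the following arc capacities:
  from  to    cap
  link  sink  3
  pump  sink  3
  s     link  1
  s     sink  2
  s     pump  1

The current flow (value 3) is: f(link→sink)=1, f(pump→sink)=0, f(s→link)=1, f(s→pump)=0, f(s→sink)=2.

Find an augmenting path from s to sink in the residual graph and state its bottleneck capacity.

s→pump→sink, bottleneck 1

Residual along s→pump→sink: s→pump: 1, pump→sink: 3.
Bottleneck = min = 1.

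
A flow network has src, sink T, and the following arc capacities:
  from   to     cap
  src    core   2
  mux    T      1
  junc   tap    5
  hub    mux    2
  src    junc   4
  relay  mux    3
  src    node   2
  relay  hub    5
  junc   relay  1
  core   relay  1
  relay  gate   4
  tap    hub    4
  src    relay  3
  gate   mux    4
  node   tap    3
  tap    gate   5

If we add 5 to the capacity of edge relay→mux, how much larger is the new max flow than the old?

0

Original max flow = 1.
Edge relay→mux does not cross the min cut (source side {core, gate, hub, junc, mux, node, relay, src, tap}), so extra capacity there cannot help.
New max flow = 1. Increase = 0.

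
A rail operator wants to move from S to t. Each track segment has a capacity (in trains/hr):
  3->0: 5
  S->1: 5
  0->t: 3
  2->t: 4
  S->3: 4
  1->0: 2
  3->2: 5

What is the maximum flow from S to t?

Augment S->1->0->t: bottleneck 2. Total 2.
Augment S->3->0->t: bottleneck 1. Total 3.
Augment S->3->2->t: bottleneck 3. Total 6.
No augmenting path remains in the residual graph.

6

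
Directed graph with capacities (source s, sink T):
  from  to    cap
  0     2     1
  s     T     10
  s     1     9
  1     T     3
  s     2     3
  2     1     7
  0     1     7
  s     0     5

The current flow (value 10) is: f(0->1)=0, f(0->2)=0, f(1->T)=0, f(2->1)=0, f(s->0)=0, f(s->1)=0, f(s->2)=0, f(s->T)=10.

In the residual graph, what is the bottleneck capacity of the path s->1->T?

Residual capacities along the path: s->1: 9, 1->T: 3.
Minimum is 3.

3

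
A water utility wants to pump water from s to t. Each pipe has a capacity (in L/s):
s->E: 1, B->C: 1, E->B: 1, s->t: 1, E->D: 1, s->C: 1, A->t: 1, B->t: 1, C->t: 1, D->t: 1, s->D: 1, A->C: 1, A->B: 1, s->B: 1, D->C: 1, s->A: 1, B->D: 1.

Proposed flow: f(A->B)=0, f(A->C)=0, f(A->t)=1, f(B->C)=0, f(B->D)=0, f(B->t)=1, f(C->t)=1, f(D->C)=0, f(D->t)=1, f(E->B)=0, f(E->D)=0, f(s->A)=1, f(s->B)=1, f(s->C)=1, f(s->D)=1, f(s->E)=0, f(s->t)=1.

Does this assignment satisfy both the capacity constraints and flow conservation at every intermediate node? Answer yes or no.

Every edge has 0 ≤ f(e) ≤ cap(e).
At each intermediate node, inflow equals outflow.

Yes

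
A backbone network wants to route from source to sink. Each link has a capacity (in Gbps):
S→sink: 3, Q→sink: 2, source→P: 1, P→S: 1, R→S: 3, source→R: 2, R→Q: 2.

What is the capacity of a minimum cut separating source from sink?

3

Max flow = 3 (via 2 augmenting paths).
In the residual at optimum, the set reachable from source is {source}.
Cut edges: source→R (cap 2), source→P (cap 1). Sum = 3.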